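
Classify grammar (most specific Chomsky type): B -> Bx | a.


Left-linear: every RHS is a terminal or one nonterminal followed by a terminal
Classification: Type 3 (Regular)


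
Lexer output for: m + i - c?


Scan left to right, longest-match per lexeme
Tokens: ID(m), OP(+), ID(i), OP(-), ID(c)


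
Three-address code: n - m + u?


Break into single-operator statements:
t1 = n - m
t2 = t1 + u


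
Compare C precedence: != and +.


'+' is additive (level 9); '!=' is equality (level 6)
Higher level binds tighter
'+' has higher precedence than '!='


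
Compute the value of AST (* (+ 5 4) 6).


Evaluate inner: (+ 5 4) = 9
Evaluate root: (* 9 6) = 54
Result: 54


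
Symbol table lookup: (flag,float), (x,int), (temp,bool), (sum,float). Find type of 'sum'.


Lookup 'sum' → type float


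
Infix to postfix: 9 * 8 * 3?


Left to right (same or higher precedence on left)
Postfix: 9 8 * 3 *


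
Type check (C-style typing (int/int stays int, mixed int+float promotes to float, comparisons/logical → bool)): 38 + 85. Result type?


Operand types: int + int
Rule: mixed int/float promotes to float; int/int stays int
Result type: int


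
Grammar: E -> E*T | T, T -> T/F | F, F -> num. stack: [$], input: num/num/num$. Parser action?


no handle on stack; shift 'num'
Action: shift


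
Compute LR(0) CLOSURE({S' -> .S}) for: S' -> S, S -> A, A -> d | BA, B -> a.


Start: S' -> .S
For each item with dot before a nonterminal B, add B -> .γ for every B-production
Closure: [S' -> .S, S -> .A, A -> .d, A -> .BA, B -> .a]


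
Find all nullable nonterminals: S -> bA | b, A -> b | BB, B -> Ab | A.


A nonterminal is nullable iff some alternative derives ε (directly, or every symbol in it is nullable)
Nullable: {}


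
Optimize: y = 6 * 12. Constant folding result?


6 * 12 = 72 at compile time
Optimized: y = 72


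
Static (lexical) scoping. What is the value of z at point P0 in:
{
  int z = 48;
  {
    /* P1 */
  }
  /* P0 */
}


z declared in the same block as P0
z = 48


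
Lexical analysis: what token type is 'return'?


Pattern: reserved word
Type: KEYWORD


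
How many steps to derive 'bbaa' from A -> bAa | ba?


Derivation: A => bAa => bbaa
Steps: 2


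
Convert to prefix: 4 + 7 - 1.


left-to-right (same/higher precedence on left): tree is (- (+ 4 7) 1)
Prefix: - + 4 7 1


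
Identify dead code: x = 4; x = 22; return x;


first assignment to x is overwritten before any read
Dead: 'x = 4'


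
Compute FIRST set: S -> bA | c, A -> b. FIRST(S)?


Per alternative of S: FIRST(bA) = {b}; FIRST(c) = {c}
FIRST(S) = {b, c}


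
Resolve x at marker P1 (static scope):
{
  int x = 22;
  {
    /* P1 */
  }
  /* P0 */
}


P1's block does not declare x; resolves to the enclosing declaration at depth 0
x = 22


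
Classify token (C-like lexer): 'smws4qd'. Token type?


Pattern: letter/underscore followed by alphanumerics, not a keyword
Type: IDENTIFIER


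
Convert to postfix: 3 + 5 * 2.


* has higher precedence, evaluate 5*2 first
Postfix: 3 5 2 * +


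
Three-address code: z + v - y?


Break into single-operator statements:
t1 = z + v
t2 = t1 - y


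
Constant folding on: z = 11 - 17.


11 - 17 = -6 at compile time
Optimized: z = -6


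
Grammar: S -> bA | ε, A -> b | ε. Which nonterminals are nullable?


A nonterminal is nullable iff some alternative derives ε (directly, or every symbol in it is nullable)
Nullable: {A, S}


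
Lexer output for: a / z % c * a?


Scan left to right, longest-match per lexeme
Tokens: ID(a), OP(/), ID(z), OP(%), ID(c), OP(*), ID(a)


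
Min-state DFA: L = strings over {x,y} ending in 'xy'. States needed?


Track the longest suffix of input matching a prefix of 'xy': 3 classes (prefixes of length 0..2)
Minimal DFA: 3 states


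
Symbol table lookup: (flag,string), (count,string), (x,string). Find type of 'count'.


Lookup 'count' → type string


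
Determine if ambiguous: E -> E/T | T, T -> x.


precedence layered via separate nonterminal T: deterministic
Unambiguous


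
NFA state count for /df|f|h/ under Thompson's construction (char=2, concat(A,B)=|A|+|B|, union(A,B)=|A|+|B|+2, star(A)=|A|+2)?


Syntax tree has 4 char leaf(s), 2 union(s), 0 star(s)
chars contribute 4×2 = 8; each union adds +2; each star adds +2
Total: 8 + 4 + 0 = 12 states


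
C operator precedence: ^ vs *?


'*' is multiplicative (level 10); '^' is bitwise XOR (level 4)
Higher level binds tighter
'*' has higher precedence than '^'


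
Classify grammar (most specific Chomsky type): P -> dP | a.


Right-linear: every RHS is a terminal or a terminal followed by one nonterminal
Classification: Type 3 (Regular)


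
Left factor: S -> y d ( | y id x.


Common prefix: 'y'
Factored: S -> y S', S' -> d ( | id x


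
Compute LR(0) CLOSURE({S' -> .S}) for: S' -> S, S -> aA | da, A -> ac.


Start: S' -> .S
For each item with dot before a nonterminal B, add B -> .γ for every B-production
Closure: [S' -> .S, S -> .aA, S -> .da]


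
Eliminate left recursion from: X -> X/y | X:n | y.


Left-recursive alternatives: X/y, X:n; non-recursive: y
Introduce X': X -> yX', X' -> /yX' | :nX' | ε


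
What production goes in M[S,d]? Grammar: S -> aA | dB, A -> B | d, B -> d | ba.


For [S, d]: 'd' ∈ FIRST(dB)
Entry: S -> dB


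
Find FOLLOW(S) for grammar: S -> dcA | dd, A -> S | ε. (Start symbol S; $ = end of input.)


$ ∈ FOLLOW(S). For each A -> αBβ: add FIRST(β)\{ε} to FOLLOW(B); if β nullable, add FOLLOW(A).
FOLLOW(S) = {$}


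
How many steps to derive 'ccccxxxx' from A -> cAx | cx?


Derivation: A => cAx => ccAxx => cccAxxx => ccccxxxx
Steps: 4


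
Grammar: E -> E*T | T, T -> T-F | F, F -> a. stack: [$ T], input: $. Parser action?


lookahead ∉ {-} so T won't extend; reduce E -> T
Action: reduce (E -> T)


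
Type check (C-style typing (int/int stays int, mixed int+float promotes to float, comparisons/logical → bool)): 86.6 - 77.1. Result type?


Operand types: float - float
Rule: mixed int/float promotes to float; int/int stays int
Result type: float


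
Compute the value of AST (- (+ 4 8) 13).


Evaluate inner: (+ 4 8) = 12
Evaluate root: (- 12 13) = -1
Result: -1


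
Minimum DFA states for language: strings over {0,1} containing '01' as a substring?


KMP-style automaton: 2 progress states + 1 absorbing accept = 3
Minimal DFA: 3 states


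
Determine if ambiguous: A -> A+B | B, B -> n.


precedence layered via separate nonterminal B: deterministic
Unambiguous


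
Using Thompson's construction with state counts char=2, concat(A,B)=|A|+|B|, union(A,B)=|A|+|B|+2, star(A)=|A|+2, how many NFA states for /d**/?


Syntax tree has 1 char leaf(s), 0 union(s), 2 star(s)
chars contribute 1×2 = 2; each union adds +2; each star adds +2
Total: 2 + 0 + 4 = 6 states


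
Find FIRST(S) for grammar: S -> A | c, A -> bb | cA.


Per alternative of S: FIRST(A) = {b, c}; FIRST(c) = {c}
FIRST(S) = {b, c}


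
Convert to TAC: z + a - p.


Break into single-operator statements:
t1 = z + a
t2 = t1 - p


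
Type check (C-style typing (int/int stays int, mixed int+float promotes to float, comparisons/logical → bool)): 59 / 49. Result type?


Operand types: int / int
Rule: mixed int/float promotes to float; int/int stays int
Result type: int


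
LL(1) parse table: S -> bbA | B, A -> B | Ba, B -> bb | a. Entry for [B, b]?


For [B, b]: 'b' ∈ FIRST(bb)
Entry: B -> bb


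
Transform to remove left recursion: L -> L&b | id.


Left-recursive alternatives: L&b; non-recursive: id
Introduce L': L -> idL', L' -> &bL' | ε


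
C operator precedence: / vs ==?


'/' is multiplicative (level 10); '==' is equality (level 6)
Higher level binds tighter
'/' has higher precedence than '=='


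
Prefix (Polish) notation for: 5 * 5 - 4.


left-to-right (same/higher precedence on left): tree is (- (* 5 5) 4)
Prefix: - * 5 5 4


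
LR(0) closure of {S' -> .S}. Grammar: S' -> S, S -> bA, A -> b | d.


Start: S' -> .S
For each item with dot before a nonterminal B, add B -> .γ for every B-production
Closure: [S' -> .S, S -> .bA]


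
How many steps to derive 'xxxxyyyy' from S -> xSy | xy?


Derivation: S => xSy => xxSyy => xxxSyyy => xxxxyyyy
Steps: 4


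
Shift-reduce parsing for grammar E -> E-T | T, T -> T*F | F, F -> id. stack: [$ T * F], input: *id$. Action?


handle 'T*F' on top
Action: reduce (T -> T*F)


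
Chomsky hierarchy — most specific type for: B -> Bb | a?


Left-linear: every RHS is a terminal or one nonterminal followed by a terminal
Classification: Type 3 (Regular)


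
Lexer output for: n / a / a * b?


Scan left to right, longest-match per lexeme
Tokens: ID(n), OP(/), ID(a), OP(/), ID(a), OP(*), ID(b)


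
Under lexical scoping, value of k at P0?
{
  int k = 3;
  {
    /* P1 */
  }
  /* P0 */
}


k declared in the same block as P0
k = 3


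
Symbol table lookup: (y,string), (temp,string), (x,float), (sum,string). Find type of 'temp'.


Lookup 'temp' → type string


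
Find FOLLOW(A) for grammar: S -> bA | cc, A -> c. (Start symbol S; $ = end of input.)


$ ∈ FOLLOW(S). For each A -> αBβ: add FIRST(β)\{ε} to FOLLOW(B); if β nullable, add FOLLOW(A).
FOLLOW(A) = {$}


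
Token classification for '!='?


Pattern: operator symbol
Type: OPERATOR


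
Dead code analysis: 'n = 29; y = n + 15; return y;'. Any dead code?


n is read by y's definition; y is returned
No dead code


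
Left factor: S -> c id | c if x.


Common prefix: 'c'
Factored: S -> c S', S' -> id | if x


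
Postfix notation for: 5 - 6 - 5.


Left to right (same or higher precedence on left)
Postfix: 5 6 - 5 -


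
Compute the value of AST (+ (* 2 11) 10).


Evaluate inner: (* 2 11) = 22
Evaluate root: (+ 22 10) = 32
Result: 32


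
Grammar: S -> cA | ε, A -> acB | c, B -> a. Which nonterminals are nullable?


A nonterminal is nullable iff some alternative derives ε (directly, or every symbol in it is nullable)
Nullable: {S}


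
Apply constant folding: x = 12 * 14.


12 * 14 = 168 at compile time
Optimized: x = 168


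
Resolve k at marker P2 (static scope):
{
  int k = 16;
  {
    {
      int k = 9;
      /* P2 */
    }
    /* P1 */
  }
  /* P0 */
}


k declared in the same block as P2
k = 9


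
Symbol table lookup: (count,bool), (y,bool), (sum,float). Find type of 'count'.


Lookup 'count' → type bool


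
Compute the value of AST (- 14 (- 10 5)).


Evaluate inner: (- 10 5) = 5
Evaluate root: (- 14 5) = 9
Result: 9


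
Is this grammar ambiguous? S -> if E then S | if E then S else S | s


dangling else: 'if E then if E then s else s' parses two ways
Ambiguous


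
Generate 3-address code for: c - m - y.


Break into single-operator statements:
t1 = c - m
t2 = t1 - y


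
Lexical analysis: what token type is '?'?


Pattern: operator symbol
Type: OPERATOR


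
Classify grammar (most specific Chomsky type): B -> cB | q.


Right-linear: every RHS is a terminal or a terminal followed by one nonterminal
Classification: Type 3 (Regular)


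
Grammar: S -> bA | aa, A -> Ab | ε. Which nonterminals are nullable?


A nonterminal is nullable iff some alternative derives ε (directly, or every symbol in it is nullable)
Nullable: {A}


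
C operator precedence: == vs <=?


'<=' is relational (level 7); '==' is equality (level 6)
Higher level binds tighter
'<=' has higher precedence than '=='


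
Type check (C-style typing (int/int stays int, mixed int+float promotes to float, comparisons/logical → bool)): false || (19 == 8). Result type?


Operand types: bool || bool
Rule: logical operators take bool operands and yield bool
Result type: bool


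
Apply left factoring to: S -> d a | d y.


Common prefix: 'd'
Factored: S -> d S', S' -> a | y


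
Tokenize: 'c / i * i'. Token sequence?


Scan left to right, longest-match per lexeme
Tokens: ID(c), OP(/), ID(i), OP(*), ID(i)


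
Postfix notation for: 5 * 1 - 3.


Left to right (same or higher precedence on left)
Postfix: 5 1 * 3 -


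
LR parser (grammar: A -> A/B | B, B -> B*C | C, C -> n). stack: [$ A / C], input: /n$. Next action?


'C' (not preceded by B*) is the handle for B -> C
Action: reduce (B -> C)


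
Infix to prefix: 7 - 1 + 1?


left-to-right (same/higher precedence on left): tree is (+ (- 7 1) 1)
Prefix: + - 7 1 1


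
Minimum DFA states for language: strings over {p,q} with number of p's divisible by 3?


Track (count of p) mod 3: states 0..2, accept at 0
Minimal DFA: 3 states


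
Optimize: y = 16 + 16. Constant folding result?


16 + 16 = 32 at compile time
Optimized: y = 32


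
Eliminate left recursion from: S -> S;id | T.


Left-recursive alternatives: S;id; non-recursive: T
Introduce S': S -> TS', S' -> ;idS' | ε


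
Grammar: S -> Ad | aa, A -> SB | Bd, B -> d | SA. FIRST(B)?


Per alternative of B: FIRST(d) = {d}; FIRST(SA) = {a, d}
FIRST(B) = {a, d}


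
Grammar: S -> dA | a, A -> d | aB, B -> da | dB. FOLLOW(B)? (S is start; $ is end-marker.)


$ ∈ FOLLOW(S). For each A -> αBβ: add FIRST(β)\{ε} to FOLLOW(B); if β nullable, add FOLLOW(A).
FOLLOW(B) = {$}


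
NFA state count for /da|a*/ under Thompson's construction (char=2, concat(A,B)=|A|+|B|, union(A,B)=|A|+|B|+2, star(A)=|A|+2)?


Syntax tree has 3 char leaf(s), 1 union(s), 1 star(s)
chars contribute 3×2 = 6; each union adds +2; each star adds +2
Total: 6 + 2 + 2 = 10 states


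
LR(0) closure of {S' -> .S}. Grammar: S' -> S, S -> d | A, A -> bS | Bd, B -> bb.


Start: S' -> .S
For each item with dot before a nonterminal B, add B -> .γ for every B-production
Closure: [S' -> .S, S -> .d, S -> .A, A -> .bS, A -> .Bd, B -> .bb]


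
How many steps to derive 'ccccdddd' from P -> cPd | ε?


Derivation: P => cPd => ccPdd => cccPddd => ccccPdddd => ccccdddd
Steps: 5


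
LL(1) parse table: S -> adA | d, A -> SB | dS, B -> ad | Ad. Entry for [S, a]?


For [S, a]: 'a' ∈ FIRST(adA)
Entry: S -> adA


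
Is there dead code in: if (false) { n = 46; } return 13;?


condition is constant false, so the whole block is unreachable
Dead: 'if (false) { n = 46; }'


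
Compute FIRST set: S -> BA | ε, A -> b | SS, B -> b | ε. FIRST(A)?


Per alternative of A: FIRST(b) = {b}; FIRST(SS) = {b, ε}
FIRST(A) = {b, ε}


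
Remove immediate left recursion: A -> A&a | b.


Left-recursive alternatives: A&a; non-recursive: b
Introduce A': A -> bA', A' -> &aA' | ε


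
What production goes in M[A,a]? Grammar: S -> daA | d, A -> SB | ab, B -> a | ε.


For [A, a]: 'a' ∈ FIRST(ab)
Entry: A -> ab


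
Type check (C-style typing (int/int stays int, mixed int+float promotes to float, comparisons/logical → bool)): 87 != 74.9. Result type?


Operand types: int != float
Rule: comparison yields bool
Result type: bool


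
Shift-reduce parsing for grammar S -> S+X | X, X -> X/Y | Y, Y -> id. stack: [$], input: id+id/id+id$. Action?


no handle on stack; shift 'id'
Action: shift


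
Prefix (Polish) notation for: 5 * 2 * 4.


left-to-right (same/higher precedence on left): tree is (* (* 5 2) 4)
Prefix: * * 5 2 4


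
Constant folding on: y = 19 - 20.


19 - 20 = -1 at compile time
Optimized: y = -1


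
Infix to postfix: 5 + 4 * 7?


* has higher precedence, evaluate 4*7 first
Postfix: 5 4 7 * +


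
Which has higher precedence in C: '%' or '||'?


'%' is multiplicative (level 10); '||' is logical OR (level 1)
Higher level binds tighter
'%' has higher precedence than '||'


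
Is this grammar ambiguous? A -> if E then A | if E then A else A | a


dangling else: 'if E then if E then a else a' parses two ways
Ambiguous


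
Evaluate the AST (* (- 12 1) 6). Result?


Evaluate inner: (- 12 1) = 11
Evaluate root: (* 11 6) = 66
Result: 66


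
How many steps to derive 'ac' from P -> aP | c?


Derivation: P => aP => ac
Steps: 2


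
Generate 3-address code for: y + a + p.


Break into single-operator statements:
t1 = y + a
t2 = t1 + p


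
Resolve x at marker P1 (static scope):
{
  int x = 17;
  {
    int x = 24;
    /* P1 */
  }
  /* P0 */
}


x declared in the same block as P1
x = 24


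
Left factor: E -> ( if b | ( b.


Common prefix: '('
Factored: E -> ( E', E' -> if b | b


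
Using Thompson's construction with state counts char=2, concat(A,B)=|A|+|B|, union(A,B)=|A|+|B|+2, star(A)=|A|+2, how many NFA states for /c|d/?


Syntax tree has 2 char leaf(s), 1 union(s), 0 star(s)
chars contribute 2×2 = 4; each union adds +2; each star adds +2
Total: 4 + 2 + 0 = 6 states


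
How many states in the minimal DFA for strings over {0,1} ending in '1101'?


Track the longest suffix of input matching a prefix of '1101': 5 classes (prefixes of length 0..4)
Minimal DFA: 5 states


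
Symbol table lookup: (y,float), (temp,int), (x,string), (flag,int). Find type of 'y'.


Lookup 'y' → type float


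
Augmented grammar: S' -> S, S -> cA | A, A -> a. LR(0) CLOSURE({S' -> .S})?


Start: S' -> .S
For each item with dot before a nonterminal B, add B -> .γ for every B-production
Closure: [S' -> .S, S -> .cA, S -> .A, A -> .a]


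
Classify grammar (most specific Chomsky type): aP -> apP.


LHS has context (more than one symbol) and |LHS| ≤ |RHS|
Classification: Type 1 (Context-Sensitive)


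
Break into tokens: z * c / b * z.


Scan left to right, longest-match per lexeme
Tokens: ID(z), OP(*), ID(c), OP(/), ID(b), OP(*), ID(z)


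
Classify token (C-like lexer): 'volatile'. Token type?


Pattern: reserved word
Type: KEYWORD


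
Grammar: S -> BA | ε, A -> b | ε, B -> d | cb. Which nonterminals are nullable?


A nonterminal is nullable iff some alternative derives ε (directly, or every symbol in it is nullable)
Nullable: {A, S}


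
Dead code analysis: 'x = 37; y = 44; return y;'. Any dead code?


x is assigned but never read
Dead: 'x = 37'


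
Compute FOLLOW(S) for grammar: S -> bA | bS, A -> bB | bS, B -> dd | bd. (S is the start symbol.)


$ ∈ FOLLOW(S). For each A -> αBβ: add FIRST(β)\{ε} to FOLLOW(B); if β nullable, add FOLLOW(A).
FOLLOW(S) = {$}


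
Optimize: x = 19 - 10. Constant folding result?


19 - 10 = 9 at compile time
Optimized: x = 9


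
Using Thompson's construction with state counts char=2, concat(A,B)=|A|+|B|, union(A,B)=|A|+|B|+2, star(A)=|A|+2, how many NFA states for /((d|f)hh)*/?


Syntax tree has 4 char leaf(s), 1 union(s), 1 star(s)
chars contribute 4×2 = 8; each union adds +2; each star adds +2
Total: 8 + 2 + 2 = 12 states


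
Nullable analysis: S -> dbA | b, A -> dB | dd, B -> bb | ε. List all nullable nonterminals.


A nonterminal is nullable iff some alternative derives ε (directly, or every symbol in it is nullable)
Nullable: {B}


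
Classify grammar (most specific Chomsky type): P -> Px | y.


Left-linear: every RHS is a terminal or one nonterminal followed by a terminal
Classification: Type 3 (Regular)


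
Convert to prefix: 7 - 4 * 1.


'*' binds tighter: tree is (- 7 (* 4 1))
Prefix: - 7 * 4 1


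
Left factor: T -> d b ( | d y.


Common prefix: 'd'
Factored: T -> d T', T' -> b ( | y


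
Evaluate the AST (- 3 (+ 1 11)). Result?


Evaluate inner: (+ 1 11) = 12
Evaluate root: (- 3 12) = -9
Result: -9


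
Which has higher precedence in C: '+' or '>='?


'+' is additive (level 9); '>=' is relational (level 7)
Higher level binds tighter
'+' has higher precedence than '>='


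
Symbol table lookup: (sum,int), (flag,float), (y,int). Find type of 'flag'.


Lookup 'flag' → type float


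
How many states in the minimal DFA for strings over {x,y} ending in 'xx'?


Track the longest suffix of input matching a prefix of 'xx': 3 classes (prefixes of length 0..2)
Minimal DFA: 3 states


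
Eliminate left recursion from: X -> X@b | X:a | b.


Left-recursive alternatives: X@b, X:a; non-recursive: b
Introduce X': X -> bX', X' -> @bX' | :aX' | ε


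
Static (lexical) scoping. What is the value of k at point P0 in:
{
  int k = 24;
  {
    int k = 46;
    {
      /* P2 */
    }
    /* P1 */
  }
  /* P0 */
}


k declared in the same block as P0
k = 24


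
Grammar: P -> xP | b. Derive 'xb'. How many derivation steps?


Derivation: P => xP => xb
Steps: 2


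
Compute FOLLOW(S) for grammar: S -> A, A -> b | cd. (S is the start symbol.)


$ ∈ FOLLOW(S). For each A -> αBβ: add FIRST(β)\{ε} to FOLLOW(B); if β nullable, add FOLLOW(A).
FOLLOW(S) = {$}


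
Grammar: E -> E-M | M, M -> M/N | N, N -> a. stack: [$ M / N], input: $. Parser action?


handle 'M/N' on top
Action: reduce (M -> M/N)


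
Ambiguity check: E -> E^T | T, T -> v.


precedence layered via separate nonterminal T: deterministic
Unambiguous


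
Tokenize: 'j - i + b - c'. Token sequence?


Scan left to right, longest-match per lexeme
Tokens: ID(j), OP(-), ID(i), OP(+), ID(b), OP(-), ID(c)


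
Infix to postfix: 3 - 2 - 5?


Left to right (same or higher precedence on left)
Postfix: 3 2 - 5 -


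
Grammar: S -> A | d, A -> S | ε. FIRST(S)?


Per alternative of S: FIRST(A) = {d, ε}; FIRST(d) = {d}
FIRST(S) = {d, ε}


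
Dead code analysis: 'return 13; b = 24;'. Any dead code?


statement follows a return and is unreachable
Dead: 'b = 24'


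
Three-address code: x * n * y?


Break into single-operator statements:
t1 = x * n
t2 = t1 * y


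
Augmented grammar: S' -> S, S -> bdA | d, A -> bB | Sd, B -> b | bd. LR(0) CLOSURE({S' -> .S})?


Start: S' -> .S
For each item with dot before a nonterminal B, add B -> .γ for every B-production
Closure: [S' -> .S, S -> .bdA, S -> .d]


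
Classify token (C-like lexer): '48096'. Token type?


Pattern: digits only
Type: INTEGER_LITERAL


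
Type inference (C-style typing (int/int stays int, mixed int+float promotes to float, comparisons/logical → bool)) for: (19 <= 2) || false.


Operand types: bool || bool
Rule: logical operators take bool operands and yield bool
Result type: bool


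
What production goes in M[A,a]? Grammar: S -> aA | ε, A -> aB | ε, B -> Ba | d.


For [A, a]: 'a' ∈ FIRST(aB)
Entry: A -> aB


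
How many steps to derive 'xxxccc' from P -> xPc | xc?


Derivation: P => xPc => xxPcc => xxxccc
Steps: 3


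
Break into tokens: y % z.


Scan left to right, longest-match per lexeme
Tokens: ID(y), OP(%), ID(z)


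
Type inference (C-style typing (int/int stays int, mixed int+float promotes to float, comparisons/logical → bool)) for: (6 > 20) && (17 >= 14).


Operand types: bool && bool
Rule: logical operators take bool operands and yield bool
Result type: bool


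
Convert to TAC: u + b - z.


Break into single-operator statements:
t1 = u + b
t2 = t1 - z


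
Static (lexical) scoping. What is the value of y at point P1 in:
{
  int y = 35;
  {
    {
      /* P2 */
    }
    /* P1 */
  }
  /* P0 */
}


P1's block does not declare y; resolves to the enclosing declaration at depth 0
y = 35


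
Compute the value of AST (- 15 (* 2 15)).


Evaluate inner: (* 2 15) = 30
Evaluate root: (- 15 30) = -15
Result: -15


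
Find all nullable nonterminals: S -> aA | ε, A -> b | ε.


A nonterminal is nullable iff some alternative derives ε (directly, or every symbol in it is nullable)
Nullable: {A, S}


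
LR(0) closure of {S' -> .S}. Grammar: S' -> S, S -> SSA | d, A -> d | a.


Start: S' -> .S
For each item with dot before a nonterminal B, add B -> .γ for every B-production
Closure: [S' -> .S, S -> .SSA, S -> .d]


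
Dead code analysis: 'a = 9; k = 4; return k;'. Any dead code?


a is assigned but never read
Dead: 'a = 9'


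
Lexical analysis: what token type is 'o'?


Pattern: letter/underscore followed by alphanumerics, not a keyword
Type: IDENTIFIER


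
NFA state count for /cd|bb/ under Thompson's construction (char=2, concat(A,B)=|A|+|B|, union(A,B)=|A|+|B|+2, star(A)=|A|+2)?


Syntax tree has 4 char leaf(s), 1 union(s), 0 star(s)
chars contribute 4×2 = 8; each union adds +2; each star adds +2
Total: 8 + 2 + 0 = 10 states


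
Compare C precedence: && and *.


'*' is multiplicative (level 10); '&&' is logical AND (level 2)
Higher level binds tighter
'*' has higher precedence than '&&'


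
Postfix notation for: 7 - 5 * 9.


* has higher precedence, evaluate 5*9 first
Postfix: 7 5 9 * -


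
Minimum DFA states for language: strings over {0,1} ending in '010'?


Track the longest suffix of input matching a prefix of '010': 4 classes (prefixes of length 0..3)
Minimal DFA: 4 states


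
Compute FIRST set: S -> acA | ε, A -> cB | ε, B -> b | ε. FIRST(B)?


Per alternative of B: FIRST(b) = {b}; FIRST(ε) = {ε}
FIRST(B) = {b, ε}


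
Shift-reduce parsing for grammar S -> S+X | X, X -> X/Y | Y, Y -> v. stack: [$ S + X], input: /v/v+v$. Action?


'/' can extend X; shift to build X -> X/Y
Action: shift


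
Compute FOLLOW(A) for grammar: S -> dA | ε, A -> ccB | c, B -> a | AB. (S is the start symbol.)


$ ∈ FOLLOW(S). For each A -> αBβ: add FIRST(β)\{ε} to FOLLOW(B); if β nullable, add FOLLOW(A).
FOLLOW(A) = {$, a, c}


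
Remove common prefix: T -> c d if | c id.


Common prefix: 'c'
Factored: T -> c T', T' -> d if | id


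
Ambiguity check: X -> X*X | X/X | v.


'v*v/v' has two parse trees (no precedence encoded between * and /)
Ambiguous


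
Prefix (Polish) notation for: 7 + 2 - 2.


left-to-right (same/higher precedence on left): tree is (- (+ 7 2) 2)
Prefix: - + 7 2 2


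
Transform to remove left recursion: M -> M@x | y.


Left-recursive alternatives: M@x; non-recursive: y
Introduce M': M -> yM', M' -> @xM' | ε


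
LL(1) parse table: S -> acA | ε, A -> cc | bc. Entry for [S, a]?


For [S, a]: 'a' ∈ FIRST(acA)
Entry: S -> acA


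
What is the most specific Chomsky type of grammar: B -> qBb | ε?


Single nonterminal LHS, but q^n b^n is not regular
Classification: Type 2 (Context-Free)


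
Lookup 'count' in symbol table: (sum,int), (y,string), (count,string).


Lookup 'count' → type string


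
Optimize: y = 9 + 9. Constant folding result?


9 + 9 = 18 at compile time
Optimized: y = 18


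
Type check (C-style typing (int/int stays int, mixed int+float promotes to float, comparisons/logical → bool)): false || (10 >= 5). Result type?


Operand types: bool || bool
Rule: logical operators take bool operands and yield bool
Result type: bool


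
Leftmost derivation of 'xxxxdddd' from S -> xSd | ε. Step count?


Derivation: S => xSd => xxSdd => xxxSddd => xxxxSdddd => xxxxdddd
Steps: 5


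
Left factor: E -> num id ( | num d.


Common prefix: 'num'
Factored: E -> num E', E' -> id ( | d


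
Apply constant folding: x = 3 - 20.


3 - 20 = -17 at compile time
Optimized: x = -17


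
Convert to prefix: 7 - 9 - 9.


left-to-right (same/higher precedence on left): tree is (- (- 7 9) 9)
Prefix: - - 7 9 9


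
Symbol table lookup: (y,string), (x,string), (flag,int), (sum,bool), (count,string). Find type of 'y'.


Lookup 'y' → type string


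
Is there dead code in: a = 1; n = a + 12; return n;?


a is read by n's definition; n is returned
No dead code


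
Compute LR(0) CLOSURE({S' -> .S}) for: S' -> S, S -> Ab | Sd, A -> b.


Start: S' -> .S
For each item with dot before a nonterminal B, add B -> .γ for every B-production
Closure: [S' -> .S, S -> .Ab, S -> .Sd, A -> .b]


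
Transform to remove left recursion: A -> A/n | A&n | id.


Left-recursive alternatives: A/n, A&n; non-recursive: id
Introduce A': A -> idA', A' -> /nA' | &nA' | ε


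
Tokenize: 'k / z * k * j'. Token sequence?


Scan left to right, longest-match per lexeme
Tokens: ID(k), OP(/), ID(z), OP(*), ID(k), OP(*), ID(j)


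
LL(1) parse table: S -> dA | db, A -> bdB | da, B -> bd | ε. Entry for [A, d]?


For [A, d]: 'd' ∈ FIRST(da)
Entry: A -> da


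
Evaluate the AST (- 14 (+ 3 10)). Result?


Evaluate inner: (+ 3 10) = 13
Evaluate root: (- 14 13) = 1
Result: 1


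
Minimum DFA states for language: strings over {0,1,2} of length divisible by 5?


Track length mod 5: states 0..4, accept at 0
Minimal DFA: 5 states


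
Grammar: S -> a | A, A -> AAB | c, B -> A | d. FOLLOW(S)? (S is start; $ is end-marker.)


$ ∈ FOLLOW(S). For each A -> αBβ: add FIRST(β)\{ε} to FOLLOW(B); if β nullable, add FOLLOW(A).
FOLLOW(S) = {$}


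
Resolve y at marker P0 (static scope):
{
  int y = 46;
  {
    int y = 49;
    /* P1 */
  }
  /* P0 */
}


y declared in the same block as P0
y = 46


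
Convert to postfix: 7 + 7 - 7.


Left to right (same or higher precedence on left)
Postfix: 7 7 + 7 -


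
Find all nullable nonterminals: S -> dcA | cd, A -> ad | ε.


A nonterminal is nullable iff some alternative derives ε (directly, or every symbol in it is nullable)
Nullable: {A}


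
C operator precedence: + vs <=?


'+' is additive (level 9); '<=' is relational (level 7)
Higher level binds tighter
'+' has higher precedence than '<='


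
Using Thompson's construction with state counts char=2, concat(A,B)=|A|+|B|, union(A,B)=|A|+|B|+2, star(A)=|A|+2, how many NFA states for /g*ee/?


Syntax tree has 3 char leaf(s), 0 union(s), 1 star(s)
chars contribute 3×2 = 6; each union adds +2; each star adds +2
Total: 6 + 0 + 2 = 8 states


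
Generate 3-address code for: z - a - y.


Break into single-operator statements:
t1 = z - a
t2 = t1 - y


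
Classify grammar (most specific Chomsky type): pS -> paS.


LHS has context (more than one symbol) and |LHS| ≤ |RHS|
Classification: Type 1 (Context-Sensitive)


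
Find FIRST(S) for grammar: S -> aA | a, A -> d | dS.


Per alternative of S: FIRST(aA) = {a}; FIRST(a) = {a}
FIRST(S) = {a}


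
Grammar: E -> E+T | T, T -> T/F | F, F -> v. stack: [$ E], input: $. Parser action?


start symbol E on stack, input exhausted
Action: accept


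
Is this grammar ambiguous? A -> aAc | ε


balanced a^n…c^n: each string has a unique parse
Unambiguous


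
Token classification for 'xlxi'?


Pattern: letter/underscore followed by alphanumerics, not a keyword
Type: IDENTIFIER


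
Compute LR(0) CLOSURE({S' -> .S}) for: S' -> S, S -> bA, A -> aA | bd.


Start: S' -> .S
For each item with dot before a nonterminal B, add B -> .γ for every B-production
Closure: [S' -> .S, S -> .bA]


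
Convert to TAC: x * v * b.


Break into single-operator statements:
t1 = x * v
t2 = t1 * b


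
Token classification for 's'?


Pattern: letter/underscore followed by alphanumerics, not a keyword
Type: IDENTIFIER


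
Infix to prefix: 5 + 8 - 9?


left-to-right (same/higher precedence on left): tree is (- (+ 5 8) 9)
Prefix: - + 5 8 9


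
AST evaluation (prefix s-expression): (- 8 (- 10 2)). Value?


Evaluate inner: (- 10 2) = 8
Evaluate root: (- 8 8) = 0
Result: 0


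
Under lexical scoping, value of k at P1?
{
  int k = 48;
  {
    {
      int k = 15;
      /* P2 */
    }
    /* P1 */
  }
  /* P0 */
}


P1's block does not declare k; resolves to the enclosing declaration at depth 0
k = 48


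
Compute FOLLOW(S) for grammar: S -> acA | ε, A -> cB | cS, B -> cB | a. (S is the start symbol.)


$ ∈ FOLLOW(S). For each A -> αBβ: add FIRST(β)\{ε} to FOLLOW(B); if β nullable, add FOLLOW(A).
FOLLOW(S) = {$}


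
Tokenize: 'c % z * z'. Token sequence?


Scan left to right, longest-match per lexeme
Tokens: ID(c), OP(%), ID(z), OP(*), ID(z)


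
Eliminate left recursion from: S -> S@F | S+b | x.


Left-recursive alternatives: S@F, S+b; non-recursive: x
Introduce S': S -> xS', S' -> @FS' | +bS' | ε


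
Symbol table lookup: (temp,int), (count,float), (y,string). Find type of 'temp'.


Lookup 'temp' → type int


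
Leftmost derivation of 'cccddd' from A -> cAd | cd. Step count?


Derivation: A => cAd => ccAdd => cccddd
Steps: 3


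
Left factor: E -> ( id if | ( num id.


Common prefix: '('
Factored: E -> ( E', E' -> id if | num id


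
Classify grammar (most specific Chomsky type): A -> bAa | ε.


Single nonterminal LHS, but b^n a^n is not regular
Classification: Type 2 (Context-Free)


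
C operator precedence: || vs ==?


'==' is equality (level 6); '||' is logical OR (level 1)
Higher level binds tighter
'==' has higher precedence than '||'


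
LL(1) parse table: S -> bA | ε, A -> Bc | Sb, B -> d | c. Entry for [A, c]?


For [A, c]: 'c' ∈ FIRST(Bc)
Entry: A -> Bc


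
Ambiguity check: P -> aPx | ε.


balanced a^n…x^n: each string has a unique parse
Unambiguous


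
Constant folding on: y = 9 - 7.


9 - 7 = 2 at compile time
Optimized: y = 2


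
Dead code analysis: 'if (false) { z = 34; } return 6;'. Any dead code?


condition is constant false, so the whole block is unreachable
Dead: 'if (false) { z = 34; }'


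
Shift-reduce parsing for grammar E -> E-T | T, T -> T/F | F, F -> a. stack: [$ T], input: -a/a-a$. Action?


lookahead ∉ {/} so T won't extend; reduce E -> T
Action: reduce (E -> T)


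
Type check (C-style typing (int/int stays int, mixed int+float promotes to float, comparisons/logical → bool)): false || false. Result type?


Operand types: bool || bool
Rule: logical operators take bool operands and yield bool
Result type: bool


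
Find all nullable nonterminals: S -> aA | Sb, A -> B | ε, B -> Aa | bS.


A nonterminal is nullable iff some alternative derives ε (directly, or every symbol in it is nullable)
Nullable: {A}


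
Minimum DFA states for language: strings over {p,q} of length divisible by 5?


Track length mod 5: states 0..4, accept at 0
Minimal DFA: 5 states


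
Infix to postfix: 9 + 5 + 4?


Left to right (same or higher precedence on left)
Postfix: 9 5 + 4 +


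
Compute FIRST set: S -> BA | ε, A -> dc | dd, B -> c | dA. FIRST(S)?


Per alternative of S: FIRST(BA) = {c, d}; FIRST(ε) = {ε}
FIRST(S) = {c, d, ε}


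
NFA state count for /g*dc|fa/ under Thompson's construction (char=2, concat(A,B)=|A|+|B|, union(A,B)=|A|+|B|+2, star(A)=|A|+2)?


Syntax tree has 5 char leaf(s), 1 union(s), 1 star(s)
chars contribute 5×2 = 10; each union adds +2; each star adds +2
Total: 10 + 2 + 2 = 14 states


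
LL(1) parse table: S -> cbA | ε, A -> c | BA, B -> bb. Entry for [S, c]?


For [S, c]: 'c' ∈ FIRST(cbA)
Entry: S -> cbA


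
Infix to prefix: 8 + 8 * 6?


'*' binds tighter: tree is (+ 8 (* 8 6))
Prefix: + 8 * 8 6


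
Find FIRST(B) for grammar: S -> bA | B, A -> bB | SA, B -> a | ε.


Per alternative of B: FIRST(a) = {a}; FIRST(ε) = {ε}
FIRST(B) = {a, ε}


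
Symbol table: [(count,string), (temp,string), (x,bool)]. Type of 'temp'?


Lookup 'temp' → type string


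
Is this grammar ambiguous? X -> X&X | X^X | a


'a&a^a' has two parse trees (no precedence encoded between & and ^)
Ambiguous


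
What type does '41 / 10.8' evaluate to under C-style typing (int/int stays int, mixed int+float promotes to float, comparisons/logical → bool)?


Operand types: int / float
Rule: mixed int/float promotes to float; int/int stays int
Result type: float


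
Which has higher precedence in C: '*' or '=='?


'*' is multiplicative (level 10); '==' is equality (level 6)
Higher level binds tighter
'*' has higher precedence than '=='


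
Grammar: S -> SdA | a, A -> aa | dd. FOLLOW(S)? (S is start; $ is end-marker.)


$ ∈ FOLLOW(S). For each A -> αBβ: add FIRST(β)\{ε} to FOLLOW(B); if β nullable, add FOLLOW(A).
FOLLOW(S) = {$, d}


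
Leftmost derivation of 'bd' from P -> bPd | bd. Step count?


Derivation: P => bd
Steps: 1


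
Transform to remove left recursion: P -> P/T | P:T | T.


Left-recursive alternatives: P/T, P:T; non-recursive: T
Introduce P': P -> TP', P' -> /TP' | :TP' | ε


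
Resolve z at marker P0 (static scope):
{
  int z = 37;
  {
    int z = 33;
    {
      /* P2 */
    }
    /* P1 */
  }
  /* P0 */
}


z declared in the same block as P0
z = 37


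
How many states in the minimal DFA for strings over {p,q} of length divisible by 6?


Track length mod 6: states 0..5, accept at 0
Minimal DFA: 6 states


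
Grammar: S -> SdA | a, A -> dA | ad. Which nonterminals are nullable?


A nonterminal is nullable iff some alternative derives ε (directly, or every symbol in it is nullable)
Nullable: {}


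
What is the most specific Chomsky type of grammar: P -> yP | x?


Right-linear: every RHS is a terminal or a terminal followed by one nonterminal
Classification: Type 3 (Regular)


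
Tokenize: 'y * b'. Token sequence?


Scan left to right, longest-match per lexeme
Tokens: ID(y), OP(*), ID(b)


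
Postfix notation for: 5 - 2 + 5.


Left to right (same or higher precedence on left)
Postfix: 5 2 - 5 +


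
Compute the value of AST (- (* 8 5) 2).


Evaluate inner: (* 8 5) = 40
Evaluate root: (- 40 2) = 38
Result: 38


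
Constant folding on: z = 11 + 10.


11 + 10 = 21 at compile time
Optimized: z = 21


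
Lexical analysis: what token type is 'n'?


Pattern: letter/underscore followed by alphanumerics, not a keyword
Type: IDENTIFIER


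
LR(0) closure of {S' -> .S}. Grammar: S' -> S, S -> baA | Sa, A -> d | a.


Start: S' -> .S
For each item with dot before a nonterminal B, add B -> .γ for every B-production
Closure: [S' -> .S, S -> .baA, S -> .Sa]


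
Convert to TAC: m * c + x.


Break into single-operator statements:
t1 = m * c
t2 = t1 + x


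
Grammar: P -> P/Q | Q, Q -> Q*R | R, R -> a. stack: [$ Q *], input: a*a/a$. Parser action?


no handle; shift 'a'
Action: shift


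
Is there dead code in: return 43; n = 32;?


statement follows a return and is unreachable
Dead: 'n = 32'


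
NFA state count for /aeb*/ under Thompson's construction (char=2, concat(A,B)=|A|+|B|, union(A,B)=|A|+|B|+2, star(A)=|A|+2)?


Syntax tree has 3 char leaf(s), 0 union(s), 1 star(s)
chars contribute 3×2 = 6; each union adds +2; each star adds +2
Total: 6 + 0 + 2 = 8 states


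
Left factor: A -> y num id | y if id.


Common prefix: 'y'
Factored: A -> y A', A' -> num id | if id


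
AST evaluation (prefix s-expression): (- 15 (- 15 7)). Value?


Evaluate inner: (- 15 7) = 8
Evaluate root: (- 15 8) = 7
Result: 7


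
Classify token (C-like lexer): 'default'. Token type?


Pattern: reserved word
Type: KEYWORD


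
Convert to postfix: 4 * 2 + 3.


Left to right (same or higher precedence on left)
Postfix: 4 2 * 3 +


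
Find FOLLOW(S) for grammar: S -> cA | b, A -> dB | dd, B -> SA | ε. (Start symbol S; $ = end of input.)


$ ∈ FOLLOW(S). For each A -> αBβ: add FIRST(β)\{ε} to FOLLOW(B); if β nullable, add FOLLOW(A).
FOLLOW(S) = {$, d}


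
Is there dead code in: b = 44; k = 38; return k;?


b is assigned but never read
Dead: 'b = 44'


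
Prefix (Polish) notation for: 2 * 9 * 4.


left-to-right (same/higher precedence on left): tree is (* (* 2 9) 4)
Prefix: * * 2 9 4


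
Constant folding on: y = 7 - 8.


7 - 8 = -1 at compile time
Optimized: y = -1
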